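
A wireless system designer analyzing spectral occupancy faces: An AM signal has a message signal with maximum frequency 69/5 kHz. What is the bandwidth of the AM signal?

In AM (double-sideband), the bandwidth is twice the message frequency.
BW = 2 * f_m = 2 * 69/5 kHz = 138/5 kHz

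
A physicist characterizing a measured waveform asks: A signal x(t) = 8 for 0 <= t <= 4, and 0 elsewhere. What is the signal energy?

Energy = integral of |x(t)|^2 dt over the signal duration
= 8^2 * 4 = 64 * 4 = 256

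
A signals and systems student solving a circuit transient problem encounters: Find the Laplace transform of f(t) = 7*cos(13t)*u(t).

Standard pair: cos(wt)*u(t) <-> s/(s^2+w^2)
With w = 13: L{7*cos(13t)*u(t)} = 7s/(s^2+169)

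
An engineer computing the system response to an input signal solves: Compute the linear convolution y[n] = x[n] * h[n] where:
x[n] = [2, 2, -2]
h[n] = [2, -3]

y[n] = sum_k x[k]*h[n-k]. Output length = len(x) + len(h) - 1 = 3 + 2 - 1 = 4.
y[0] = 2*2 = 4
y[1] = 2*2 + 2*-3 = -2
y[2] = -2*2 + 2*-3 = -10
y[3] = -2*-3 = 6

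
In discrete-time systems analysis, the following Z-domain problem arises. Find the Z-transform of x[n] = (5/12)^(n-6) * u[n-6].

Time-shifting property: if X(z) = Z{x[n]}, then Z{x[n-d]} = z^(-d) * X(z)
X(z) = z/(z - 5/12) for x[n] = (5/12)^n * u[n]
Z{x[n-6]} = z^(-6) * z/(z - 5/12) = z^(-5)/(z - 5/12)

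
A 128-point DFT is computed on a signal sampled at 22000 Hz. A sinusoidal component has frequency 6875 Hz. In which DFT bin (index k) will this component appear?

DFT frequency resolution = f_s/N = 22000/128 = 1375/8 Hz
Bin index k = f_signal / resolution = 6875 / 1375/8 = 40
The signal frequency 6875 Hz falls in DFT bin k = 40.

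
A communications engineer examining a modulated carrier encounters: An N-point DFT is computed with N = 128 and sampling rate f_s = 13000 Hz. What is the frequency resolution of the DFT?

DFT frequency resolution = f_s / N
= 13000 / 128 = 1625/16 Hz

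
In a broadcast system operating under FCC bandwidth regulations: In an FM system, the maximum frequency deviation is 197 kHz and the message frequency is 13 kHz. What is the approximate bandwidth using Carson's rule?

Carson's rule: BW = 2*(delta_f + f_m)
= 2*(197 + 13) kHz = 420 kHz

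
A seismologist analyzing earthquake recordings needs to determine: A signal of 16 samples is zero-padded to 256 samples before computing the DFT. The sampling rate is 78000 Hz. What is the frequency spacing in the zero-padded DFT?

Original DFT: N = 16, resolution = f_s/N = 78000/16 = 4875 Hz
Zero-padded DFT: N = 256, resolution = f_s/N = 78000/256 = 4875/16 Hz
Zero-padding interpolates the spectrum (finer frequency grid)
but does NOT improve the true spectral resolution (ability to resolve close frequencies).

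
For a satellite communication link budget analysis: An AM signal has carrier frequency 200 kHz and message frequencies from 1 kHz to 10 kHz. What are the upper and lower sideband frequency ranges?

Upper sideband (USB) = fc + [fm_low, fm_high] = 200 + [1, 10] = [201, 210] kHz
Lower sideband (LSB) = fc - [fm_high, fm_low] = 200 - [10, 1] = [190, 199] kHz
Total occupied spectrum: 190 kHz to 210 kHz (plus carrier at 200 kHz)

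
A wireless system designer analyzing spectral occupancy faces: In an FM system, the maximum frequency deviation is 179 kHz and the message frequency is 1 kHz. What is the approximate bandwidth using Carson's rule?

Carson's rule: BW = 2*(delta_f + f_m)
= 2*(179 + 1) kHz = 360 kHz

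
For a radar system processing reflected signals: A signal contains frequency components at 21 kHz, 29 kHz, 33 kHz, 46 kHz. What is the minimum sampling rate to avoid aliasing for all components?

The highest frequency component is f_max = 46 kHz.
Nyquist rate = 2 * f_max = 2 * 46 kHz = 92 kHz.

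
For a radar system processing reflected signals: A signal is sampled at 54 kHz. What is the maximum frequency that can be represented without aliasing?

The maximum frequency that can be represented without aliasing
is the Nyquist frequency: f_max = f_s / 2 = 54 kHz / 2 = 27 kHz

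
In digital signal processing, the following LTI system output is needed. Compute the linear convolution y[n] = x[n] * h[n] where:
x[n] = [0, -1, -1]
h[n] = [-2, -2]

y[n] = sum_k x[k]*h[n-k]. Output length = len(x) + len(h) - 1 = 3 + 2 - 1 = 4.
y[0] = 0*-2 = 0
y[1] = -1*-2 + 0*-2 = 2
y[2] = -1*-2 + -1*-2 = 4
y[3] = -1*-2 = 2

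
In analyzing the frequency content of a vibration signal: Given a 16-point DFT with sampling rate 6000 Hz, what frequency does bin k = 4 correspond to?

The frequency of DFT bin k is: f_k = k * f_s / N
f_4 = 4 * 6000 / 16 = 1500 Hz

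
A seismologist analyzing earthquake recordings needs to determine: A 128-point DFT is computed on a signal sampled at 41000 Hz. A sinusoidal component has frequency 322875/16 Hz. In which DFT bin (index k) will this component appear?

DFT frequency resolution = f_s/N = 41000/128 = 5125/16 Hz
Bin index k = f_signal / resolution = 322875/16 / 5125/16 = 63
The signal frequency 322875/16 Hz falls in DFT bin k = 63.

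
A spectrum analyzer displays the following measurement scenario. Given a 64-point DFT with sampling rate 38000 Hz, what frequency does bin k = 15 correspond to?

The frequency of DFT bin k is: f_k = k * f_s / N
f_15 = 15 * 38000 / 64 = 35625/4 Hz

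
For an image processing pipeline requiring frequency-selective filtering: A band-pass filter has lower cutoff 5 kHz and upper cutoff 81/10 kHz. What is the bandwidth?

Bandwidth = f_high - f_low
= 81/10 kHz - 5 kHz = 31/10 kHz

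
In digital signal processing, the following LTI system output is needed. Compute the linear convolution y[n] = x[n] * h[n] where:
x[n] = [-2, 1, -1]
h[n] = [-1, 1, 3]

y[n] = sum_k x[k]*h[n-k]. Output length = len(x) + len(h) - 1 = 3 + 3 - 1 = 5.
y[0] = -2*-1 = 2
y[1] = 1*-1 + -2*1 = -3
y[2] = -1*-1 + 1*1 + -2*3 = -4
y[3] = -1*1 + 1*3 = 2
y[4] = -1*3 = -3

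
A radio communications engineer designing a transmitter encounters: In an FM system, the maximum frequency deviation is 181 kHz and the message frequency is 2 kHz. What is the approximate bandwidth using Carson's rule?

Carson's rule: BW = 2*(delta_f + f_m)
= 2*(181 + 2) kHz = 366 kHz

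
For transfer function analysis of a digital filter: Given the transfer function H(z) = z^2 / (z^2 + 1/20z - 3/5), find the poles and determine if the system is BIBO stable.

Poles are roots of the denominator: z^2 + 1/20z - 3/5 = 0.
Quadratic formula: z = [-(1/20) +/- sqrt((1/20)^2 - 4*(-3/5))] / 2
Discriminant = 1/400 + 12/5 = 961/400; sqrt = 31/20.
z = (-1/20 +/- 31/20) / 2 => z = 3/4 or z = -4/5.
|p1| = 3/4, |p2| = 4/5.
For BIBO stability, all poles must lie inside the unit circle (|p| < 1).
System is STABLE since both |p| < 1.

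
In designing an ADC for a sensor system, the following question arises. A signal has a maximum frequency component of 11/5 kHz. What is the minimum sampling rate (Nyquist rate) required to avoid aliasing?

By the Nyquist-Shannon sampling theorem,
the minimum sampling rate (Nyquist rate) must be at least 2 * f_max.
Nyquist rate = 2 * 11/5 kHz = 22/5 kHz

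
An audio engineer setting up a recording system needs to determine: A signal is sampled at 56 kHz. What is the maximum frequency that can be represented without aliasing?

The maximum frequency that can be represented without aliasing
is the Nyquist frequency: f_max = f_s / 2 = 56 kHz / 2 = 28 kHz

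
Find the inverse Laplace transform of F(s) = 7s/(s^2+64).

Standard pair: s/(s^2+w^2) <-> cos(wt)*u(t)
With k=7, w=8: f(t) = 7*cos(8t)*u(t)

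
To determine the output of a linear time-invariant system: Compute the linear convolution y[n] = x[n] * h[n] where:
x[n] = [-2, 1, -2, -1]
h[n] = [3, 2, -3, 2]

y[n] = sum_k x[k]*h[n-k]. Output length = len(x) + len(h) - 1 = 4 + 4 - 1 = 7.
y[0] = -2*3 = -6
y[1] = 1*3 + -2*2 = -1
y[2] = -2*3 + 1*2 + -2*-3 = 2
y[3] = -1*3 + -2*2 + 1*-3 + -2*2 = -14
y[4] = -1*2 + -2*-3 + 1*2 = 6
y[5] = -1*-3 + -2*2 = -1
y[6] = -1*2 = -2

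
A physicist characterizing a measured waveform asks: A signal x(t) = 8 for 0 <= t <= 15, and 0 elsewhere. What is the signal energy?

Energy = integral of |x(t)|^2 dt over the signal duration
= 8^2 * 15 = 64 * 15 = 960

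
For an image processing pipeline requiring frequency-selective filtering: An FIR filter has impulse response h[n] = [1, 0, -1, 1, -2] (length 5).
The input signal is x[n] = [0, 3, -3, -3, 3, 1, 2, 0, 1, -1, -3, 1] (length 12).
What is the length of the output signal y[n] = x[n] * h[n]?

For linear convolution, the output length is:
len(y) = len(x) + len(h) - 1 = 12 + 5 - 1 = 16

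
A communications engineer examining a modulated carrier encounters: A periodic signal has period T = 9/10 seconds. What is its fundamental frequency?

The fundamental frequency is the reciprocal of the period.
f = 1/T = 1/(9/10) = 10/9 Hz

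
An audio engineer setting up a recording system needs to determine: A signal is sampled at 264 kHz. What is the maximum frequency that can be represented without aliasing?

The maximum frequency that can be represented without aliasing
is the Nyquist frequency: f_max = f_s / 2 = 264 kHz / 2 = 132 kHz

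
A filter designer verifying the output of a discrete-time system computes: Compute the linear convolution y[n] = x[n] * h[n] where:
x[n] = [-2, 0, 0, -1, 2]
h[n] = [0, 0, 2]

y[n] = sum_k x[k]*h[n-k]. Output length = len(x) + len(h) - 1 = 5 + 3 - 1 = 7.
y[0] = -2*0 = 0
y[1] = 0*0 + -2*0 = 0
y[2] = 0*0 + 0*0 + -2*2 = -4
y[3] = -1*0 + 0*0 + 0*2 = 0
y[4] = 2*0 + -1*0 + 0*2 = 0
y[5] = 2*0 + -1*2 = -2
y[6] = 2*2 = 4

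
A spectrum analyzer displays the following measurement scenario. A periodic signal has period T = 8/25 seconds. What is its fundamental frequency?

The fundamental frequency is the reciprocal of the period.
f = 1/T = 1/(8/25) = 25/8 Hz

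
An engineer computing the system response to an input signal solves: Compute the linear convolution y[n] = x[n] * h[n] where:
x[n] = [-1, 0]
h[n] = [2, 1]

y[n] = sum_k x[k]*h[n-k]. Output length = len(x) + len(h) - 1 = 2 + 2 - 1 = 3.
y[0] = -1*2 = -2
y[1] = 0*2 + -1*1 = -1
y[2] = 0*1 = 0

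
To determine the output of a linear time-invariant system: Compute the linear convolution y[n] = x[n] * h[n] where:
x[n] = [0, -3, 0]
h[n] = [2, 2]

y[n] = sum_k x[k]*h[n-k]. Output length = len(x) + len(h) - 1 = 3 + 2 - 1 = 4.
y[0] = 0*2 = 0
y[1] = -3*2 + 0*2 = -6
y[2] = 0*2 + -3*2 = -6
y[3] = 0*2 = 0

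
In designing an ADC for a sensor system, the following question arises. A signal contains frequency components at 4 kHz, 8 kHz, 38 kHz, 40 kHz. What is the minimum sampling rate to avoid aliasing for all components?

The highest frequency component is f_max = 40 kHz.
Nyquist rate = 2 * f_max = 2 * 40 kHz = 80 kHz.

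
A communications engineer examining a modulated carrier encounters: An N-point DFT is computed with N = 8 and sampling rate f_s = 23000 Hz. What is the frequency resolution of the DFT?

DFT frequency resolution = f_s / N
= 23000 / 8 = 2875 Hz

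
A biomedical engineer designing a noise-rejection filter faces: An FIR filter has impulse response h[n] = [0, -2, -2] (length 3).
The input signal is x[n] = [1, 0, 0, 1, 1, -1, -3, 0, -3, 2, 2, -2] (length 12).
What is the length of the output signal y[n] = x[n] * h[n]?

For linear convolution, the output length is:
len(y) = len(x) + len(h) - 1 = 12 + 3 - 1 = 14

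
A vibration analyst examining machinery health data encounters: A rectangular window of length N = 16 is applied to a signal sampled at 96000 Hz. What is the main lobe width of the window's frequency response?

For a rectangular window of length N,
the main lobe width in frequency is 2*f_s/N.
= 2*96000/16 = 12000 Hz
This determines the minimum frequency separation for resolving two sinusoids.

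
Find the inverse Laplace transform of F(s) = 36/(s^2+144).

Standard pair: w/(s^2+w^2) <-> sin(wt)*u(t)
Recognize w^2 = 144, so w = 12; numerator 36 = 3*12.
f(t) = 3*sin(12t)*u(t)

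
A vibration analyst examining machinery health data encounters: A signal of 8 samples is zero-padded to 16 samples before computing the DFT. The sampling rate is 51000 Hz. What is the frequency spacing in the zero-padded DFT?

Original DFT: N = 8, resolution = f_s/N = 51000/8 = 6375 Hz
Zero-padded DFT: N = 16, resolution = f_s/N = 51000/16 = 6375/2 Hz
Zero-padding interpolates the spectrum (finer frequency grid)
but does NOT improve the true spectral resolution (ability to resolve close frequencies).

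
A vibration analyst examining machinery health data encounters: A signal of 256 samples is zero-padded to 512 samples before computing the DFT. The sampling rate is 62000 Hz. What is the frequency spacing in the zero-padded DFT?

Original DFT: N = 256, resolution = f_s/N = 62000/256 = 3875/16 Hz
Zero-padded DFT: N = 512, resolution = f_s/N = 62000/512 = 3875/32 Hz
Zero-padding interpolates the spectrum (finer frequency grid)
but does NOT improve the true spectral resolution (ability to resolve close frequencies).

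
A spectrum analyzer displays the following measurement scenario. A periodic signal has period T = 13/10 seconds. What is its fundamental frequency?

The fundamental frequency is the reciprocal of the period.
f = 1/T = 1/(13/10) = 10/13 Hz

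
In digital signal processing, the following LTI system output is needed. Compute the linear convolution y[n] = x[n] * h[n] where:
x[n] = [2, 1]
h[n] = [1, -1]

y[n] = sum_k x[k]*h[n-k]. Output length = len(x) + len(h) - 1 = 2 + 2 - 1 = 3.
y[0] = 2*1 = 2
y[1] = 1*1 + 2*-1 = -1
y[2] = 1*-1 = -1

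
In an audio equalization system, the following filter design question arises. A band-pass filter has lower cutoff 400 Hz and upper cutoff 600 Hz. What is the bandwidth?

Bandwidth = f_high - f_low
= 600 Hz - 400 Hz = 200 Hz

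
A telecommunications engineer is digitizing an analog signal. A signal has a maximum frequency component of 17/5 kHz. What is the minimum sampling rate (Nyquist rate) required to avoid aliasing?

By the Nyquist-Shannon sampling theorem,
the minimum sampling rate (Nyquist rate) must be at least 2 * f_max.
Nyquist rate = 2 * 17/5 kHz = 34/5 kHz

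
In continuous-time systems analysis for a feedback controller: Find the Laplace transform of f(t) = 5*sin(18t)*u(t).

Standard pair: sin(wt)*u(t) <-> w/(s^2+w^2)
With w = 18: L{5*sin(18t)*u(t)} = 90/(s^2+324)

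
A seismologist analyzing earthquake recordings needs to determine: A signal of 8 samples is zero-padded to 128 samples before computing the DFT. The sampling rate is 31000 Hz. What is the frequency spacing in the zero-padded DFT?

Original DFT: N = 8, resolution = f_s/N = 31000/8 = 3875 Hz
Zero-padded DFT: N = 128, resolution = f_s/N = 31000/128 = 3875/16 Hz
Zero-padding interpolates the spectrum (finer frequency grid)
but does NOT improve the true spectral resolution (ability to resolve close frequencies).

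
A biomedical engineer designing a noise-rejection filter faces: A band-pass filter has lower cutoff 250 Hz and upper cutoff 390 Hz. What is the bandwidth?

Bandwidth = f_high - f_low
= 390 Hz - 250 Hz = 140 Hz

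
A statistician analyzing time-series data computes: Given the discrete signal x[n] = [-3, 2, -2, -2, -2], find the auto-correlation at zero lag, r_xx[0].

The auto-correlation at zero lag r_xx[0] equals the signal energy.
r_xx[0] = sum of x[n]^2 = (-3)^2 + 2^2 + (-2)^2 + (-2)^2 + (-2)^2
= 9 + 4 + 4 + 4 + 4 = 25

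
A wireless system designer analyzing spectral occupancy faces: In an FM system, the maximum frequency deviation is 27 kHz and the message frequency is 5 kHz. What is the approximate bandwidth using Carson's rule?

Carson's rule: BW = 2*(delta_f + f_m)
= 2*(27 + 5) kHz = 64 kHz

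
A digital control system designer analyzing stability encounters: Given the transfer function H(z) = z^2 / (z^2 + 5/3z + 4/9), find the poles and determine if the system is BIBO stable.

Poles are roots of the denominator: z^2 + 5/3z + 4/9 = 0.
Quadratic formula: z = [-(5/3) +/- sqrt((5/3)^2 - 4*(4/9))] / 2
Discriminant = 25/9 - 16/9 = 1; sqrt = 1.
z = (-5/3 +/- 1) / 2 => z = -1/3 or z = -4/3.
|p1| = 4/3, |p2| = 1/3.
For BIBO stability, all poles must lie inside the unit circle (|p| < 1).
System is UNSTABLE since at least one |p| >= 1.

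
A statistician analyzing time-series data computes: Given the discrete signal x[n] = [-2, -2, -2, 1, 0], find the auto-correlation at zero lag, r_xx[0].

The auto-correlation at zero lag r_xx[0] equals the signal energy.
r_xx[0] = sum of x[n]^2 = (-2)^2 + (-2)^2 + (-2)^2 + 1^2 + 0^2
= 4 + 4 + 4 + 1 + 0 = 13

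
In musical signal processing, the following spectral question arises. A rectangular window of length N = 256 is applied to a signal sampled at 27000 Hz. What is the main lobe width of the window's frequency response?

For a rectangular window of length N,
the main lobe width in frequency is 2*f_s/N.
= 2*27000/256 = 3375/16 Hz
This determines the minimum frequency separation for resolving two sinusoids.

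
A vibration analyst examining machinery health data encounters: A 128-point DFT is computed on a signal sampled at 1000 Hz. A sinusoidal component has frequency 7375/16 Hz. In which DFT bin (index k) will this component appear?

DFT frequency resolution = f_s/N = 1000/128 = 125/16 Hz
Bin index k = f_signal / resolution = 7375/16 / 125/16 = 59
The signal frequency 7375/16 Hz falls in DFT bin k = 59.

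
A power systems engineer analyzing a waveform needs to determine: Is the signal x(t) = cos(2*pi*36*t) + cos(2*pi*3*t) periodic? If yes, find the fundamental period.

f1 = 36 Hz, f2 = 3 Hz
Period T1 = 1/36, T2 = 1/3
Ratio T1/T2 = 3/36, which is rational.
The signal is periodic with fundamental period T = 1/GCD(36,3) = 1/3 s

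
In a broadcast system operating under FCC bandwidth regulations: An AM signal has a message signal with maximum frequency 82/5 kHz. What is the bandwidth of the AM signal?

In AM (double-sideband), the bandwidth is twice the message frequency.
BW = 2 * f_m = 2 * 82/5 kHz = 164/5 kHz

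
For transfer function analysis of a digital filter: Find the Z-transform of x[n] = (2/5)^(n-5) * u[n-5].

Time-shifting property: if X(z) = Z{x[n]}, then Z{x[n-d]} = z^(-d) * X(z)
X(z) = z/(z - 2/5) for x[n] = (2/5)^n * u[n]
Z{x[n-5]} = z^(-5) * z/(z - 2/5) = z^(-4)/(z - 2/5)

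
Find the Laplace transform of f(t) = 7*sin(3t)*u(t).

Standard pair: sin(wt)*u(t) <-> w/(s^2+w^2)
With w = 3: L{7*sin(3t)*u(t)} = 21/(s^2+9)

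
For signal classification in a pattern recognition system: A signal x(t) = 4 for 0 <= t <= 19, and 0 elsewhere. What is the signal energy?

Energy = integral of |x(t)|^2 dt over the signal duration
= 4^2 * 19 = 16 * 19 = 304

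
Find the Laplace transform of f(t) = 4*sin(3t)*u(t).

Standard pair: sin(wt)*u(t) <-> w/(s^2+w^2)
With w = 3: L{4*sin(3t)*u(t)} = 12/(s^2+9)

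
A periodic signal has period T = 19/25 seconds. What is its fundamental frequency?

The fundamental frequency is the reciprocal of the period.
f = 1/T = 1/(19/25) = 25/19 Hz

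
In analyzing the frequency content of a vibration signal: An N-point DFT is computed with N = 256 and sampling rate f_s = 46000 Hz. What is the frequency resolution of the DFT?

DFT frequency resolution = f_s / N
= 46000 / 256 = 2875/16 Hz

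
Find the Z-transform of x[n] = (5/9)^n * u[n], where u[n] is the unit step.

The Z-transform of a^n * u[n] is z/(z-a) for |z| > |a|.
Here a = 5/9, so X(z) = z/(z - (5/9)) = 9z/(9z - 5)
ROC: |z| > 5/9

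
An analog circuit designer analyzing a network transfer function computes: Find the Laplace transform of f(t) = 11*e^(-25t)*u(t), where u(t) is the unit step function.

Standard Laplace transform pair:
e^(-at)*u(t) <-> 1/(s+a)
With a = 25: L{11*e^(-25t)*u(t)} = 11/(s+25), ROC: Re(s) > -25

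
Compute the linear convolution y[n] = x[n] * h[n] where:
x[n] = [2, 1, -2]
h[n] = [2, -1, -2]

y[n] = sum_k x[k]*h[n-k]. Output length = len(x) + len(h) - 1 = 3 + 3 - 1 = 5.
y[0] = 2*2 = 4
y[1] = 1*2 + 2*-1 = 0
y[2] = -2*2 + 1*-1 + 2*-2 = -9
y[3] = -2*-1 + 1*-2 = 0
y[4] = -2*-2 = 4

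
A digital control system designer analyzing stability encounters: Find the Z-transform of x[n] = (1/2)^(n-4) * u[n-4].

Time-shifting property: if X(z) = Z{x[n]}, then Z{x[n-d]} = z^(-d) * X(z)
X(z) = z/(z - 1/2) for x[n] = (1/2)^n * u[n]
Z{x[n-4]} = z^(-4) * z/(z - 1/2) = z^(-3)/(z - 1/2)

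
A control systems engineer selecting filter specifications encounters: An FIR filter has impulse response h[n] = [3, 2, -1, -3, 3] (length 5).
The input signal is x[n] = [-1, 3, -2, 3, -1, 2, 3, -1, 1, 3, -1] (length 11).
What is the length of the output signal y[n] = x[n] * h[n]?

For linear convolution, the output length is:
len(y) = len(x) + len(h) - 1 = 11 + 5 - 1 = 15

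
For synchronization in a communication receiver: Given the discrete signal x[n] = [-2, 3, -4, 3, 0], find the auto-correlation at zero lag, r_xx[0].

The auto-correlation at zero lag r_xx[0] equals the signal energy.
r_xx[0] = sum of x[n]^2 = (-2)^2 + 3^2 + (-4)^2 + 3^2 + 0^2
= 4 + 9 + 16 + 9 + 0 = 38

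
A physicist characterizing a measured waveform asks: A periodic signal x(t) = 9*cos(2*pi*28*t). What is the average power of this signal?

Average power of A*cos(wt) is A^2/2.
P = 9^2 / 2 = 81/2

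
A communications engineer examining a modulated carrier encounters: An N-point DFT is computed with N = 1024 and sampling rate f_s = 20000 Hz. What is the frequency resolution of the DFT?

DFT frequency resolution = f_s / N
= 20000 / 1024 = 625/32 Hz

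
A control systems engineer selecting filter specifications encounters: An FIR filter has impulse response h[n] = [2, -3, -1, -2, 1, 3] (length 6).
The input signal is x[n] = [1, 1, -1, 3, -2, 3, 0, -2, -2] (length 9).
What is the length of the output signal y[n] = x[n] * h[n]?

For linear convolution, the output length is:
len(y) = len(x) + len(h) - 1 = 9 + 6 - 1 = 14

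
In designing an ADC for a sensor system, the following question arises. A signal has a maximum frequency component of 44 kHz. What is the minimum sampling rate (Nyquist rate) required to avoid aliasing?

By the Nyquist-Shannon sampling theorem,
the minimum sampling rate (Nyquist rate) must be at least 2 * f_max.
Nyquist rate = 2 * 44 kHz = 88 kHz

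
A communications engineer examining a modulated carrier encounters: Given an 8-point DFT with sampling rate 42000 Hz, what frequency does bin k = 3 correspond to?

The frequency of DFT bin k is: f_k = k * f_s / N
f_3 = 3 * 42000 / 8 = 15750 Hz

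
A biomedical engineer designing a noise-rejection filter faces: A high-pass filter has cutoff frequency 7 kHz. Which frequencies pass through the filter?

A high-pass filter passes all frequencies above the cutoff frequency 7 kHz and attenuates lower frequencies.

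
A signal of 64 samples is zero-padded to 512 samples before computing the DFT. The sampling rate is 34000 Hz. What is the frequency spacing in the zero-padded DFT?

Original DFT: N = 64, resolution = f_s/N = 34000/64 = 2125/4 Hz
Zero-padded DFT: N = 512, resolution = f_s/N = 34000/512 = 2125/32 Hz
Zero-padding interpolates the spectrum (finer frequency grid)
but does NOT improve the true spectral resolution (ability to resolve close frequencies).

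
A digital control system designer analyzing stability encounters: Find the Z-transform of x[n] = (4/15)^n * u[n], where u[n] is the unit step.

The Z-transform of a^n * u[n] is z/(z-a) for |z| > |a|.
Here a = 4/15, so X(z) = z/(z - (4/15)) = 15z/(15z - 4)
ROC: |z| > 4/15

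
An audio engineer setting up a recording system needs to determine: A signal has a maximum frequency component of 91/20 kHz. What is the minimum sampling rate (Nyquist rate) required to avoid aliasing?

By the Nyquist-Shannon sampling theorem,
the minimum sampling rate (Nyquist rate) must be at least 2 * f_max.
Nyquist rate = 2 * 91/20 kHz = 91/10 kHz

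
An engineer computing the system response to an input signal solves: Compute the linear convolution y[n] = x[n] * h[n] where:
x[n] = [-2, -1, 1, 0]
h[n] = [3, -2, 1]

y[n] = sum_k x[k]*h[n-k]. Output length = len(x) + len(h) - 1 = 4 + 3 - 1 = 6.
y[0] = -2*3 = -6
y[1] = -1*3 + -2*-2 = 1
y[2] = 1*3 + -1*-2 + -2*1 = 3
y[3] = 0*3 + 1*-2 + -1*1 = -3
y[4] = 0*-2 + 1*1 = 1
y[5] = 0*1 = 0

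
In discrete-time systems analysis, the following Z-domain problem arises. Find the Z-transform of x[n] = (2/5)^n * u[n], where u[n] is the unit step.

The Z-transform of a^n * u[n] is z/(z-a) for |z| > |a|.
Here a = 2/5, so X(z) = z/(z - (2/5)) = 5z/(5z - 2)
ROC: |z| > 2/5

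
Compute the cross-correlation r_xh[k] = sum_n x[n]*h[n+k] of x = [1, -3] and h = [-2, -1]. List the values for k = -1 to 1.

Both sequences indexed from 0 and zero outside their support.
Lags with overlap: k = -1 to 1.
  r_xh[-1] = x[1]*h[0] = 6
  r_xh[0] = x[0]*h[0] + x[1]*h[1] = 1
  r_xh[1] = x[0]*h[1] = -1
r_xh = [6, 1, -1] (for k = -1, ..., 1)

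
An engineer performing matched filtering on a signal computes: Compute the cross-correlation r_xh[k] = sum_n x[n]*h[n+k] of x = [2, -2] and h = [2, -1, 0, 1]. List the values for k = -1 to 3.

Both sequences indexed from 0 and zero outside their support.
Lags with overlap: k = -1 to 3.
  r_xh[-1] = x[1]*h[0] = -4
  r_xh[0] = x[0]*h[0] + x[1]*h[1] = 6
  r_xh[1] = x[0]*h[1] + x[1]*h[2] = -2
  r_xh[2] = x[0]*h[2] + x[1]*h[3] = -2
  r_xh[3] = x[0]*h[3] = 2
r_xh = [-4, 6, -2, -2, 2] (for k = -1, ..., 3)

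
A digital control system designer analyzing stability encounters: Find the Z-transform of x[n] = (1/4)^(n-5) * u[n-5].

Time-shifting property: if X(z) = Z{x[n]}, then Z{x[n-d]} = z^(-d) * X(z)
X(z) = z/(z - 1/4) for x[n] = (1/4)^n * u[n]
Z{x[n-5]} = z^(-5) * z/(z - 1/4) = z^(-4)/(z - 1/4)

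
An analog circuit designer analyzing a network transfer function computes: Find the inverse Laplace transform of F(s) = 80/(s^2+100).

Standard pair: w/(s^2+w^2) <-> sin(wt)*u(t)
Recognize w^2 = 100, so w = 10; numerator 80 = 8*10.
f(t) = 8*sin(10t)*u(t)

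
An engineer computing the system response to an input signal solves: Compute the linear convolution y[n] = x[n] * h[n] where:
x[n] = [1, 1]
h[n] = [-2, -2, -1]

y[n] = sum_k x[k]*h[n-k]. Output length = len(x) + len(h) - 1 = 2 + 3 - 1 = 4.
y[0] = 1*-2 = -2
y[1] = 1*-2 + 1*-2 = -4
y[2] = 1*-2 + 1*-1 = -3
y[3] = 1*-1 = -1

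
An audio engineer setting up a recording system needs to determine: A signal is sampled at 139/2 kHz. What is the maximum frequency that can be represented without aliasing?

The maximum frequency that can be represented without aliasing
is the Nyquist frequency: f_max = f_s / 2 = 139/2 kHz / 2 = 139/4 kHz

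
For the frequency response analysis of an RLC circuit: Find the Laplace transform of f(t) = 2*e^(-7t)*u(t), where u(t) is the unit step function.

Standard Laplace transform pair:
e^(-at)*u(t) <-> 1/(s+a)
With a = 7: L{2*e^(-7t)*u(t)} = 2/(s+7), ROC: Re(s) > -7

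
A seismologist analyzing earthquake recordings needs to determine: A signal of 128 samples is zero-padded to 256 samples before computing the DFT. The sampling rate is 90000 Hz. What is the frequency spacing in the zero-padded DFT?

Original DFT: N = 128, resolution = f_s/N = 90000/128 = 5625/8 Hz
Zero-padded DFT: N = 256, resolution = f_s/N = 90000/256 = 5625/16 Hz
Zero-padding interpolates the spectrum (finer frequency grid)
but does NOT improve the true spectral resolution (ability to resolve close frequencies).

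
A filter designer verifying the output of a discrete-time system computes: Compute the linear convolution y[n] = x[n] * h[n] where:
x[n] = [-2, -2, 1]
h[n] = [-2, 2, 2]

y[n] = sum_k x[k]*h[n-k]. Output length = len(x) + len(h) - 1 = 3 + 3 - 1 = 5.
y[0] = -2*-2 = 4
y[1] = -2*-2 + -2*2 = 0
y[2] = 1*-2 + -2*2 + -2*2 = -10
y[3] = 1*2 + -2*2 = -2
y[4] = 1*2 = 2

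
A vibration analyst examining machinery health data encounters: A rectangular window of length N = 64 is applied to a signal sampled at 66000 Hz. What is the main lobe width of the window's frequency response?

For a rectangular window of length N,
the main lobe width in frequency is 2*f_s/N.
= 2*66000/64 = 4125/2 Hz
This determines the minimum frequency separation for resolving two sinusoids.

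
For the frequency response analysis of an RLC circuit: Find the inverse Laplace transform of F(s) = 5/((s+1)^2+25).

Standard pair: w/((s+a)^2+w^2) <-> e^(-at)*sin(wt)*u(t)
With a=1, w=5: f(t) = e^(-t)*sin(5t)*u(t)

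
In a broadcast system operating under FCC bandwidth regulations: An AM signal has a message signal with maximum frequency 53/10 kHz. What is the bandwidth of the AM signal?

In AM (double-sideband), the bandwidth is twice the message frequency.
BW = 2 * f_m = 2 * 53/10 kHz = 53/5 kHz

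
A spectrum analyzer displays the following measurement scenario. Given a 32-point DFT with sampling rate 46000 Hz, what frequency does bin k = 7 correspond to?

The frequency of DFT bin k is: f_k = k * f_s / N
f_7 = 7 * 46000 / 32 = 20125/2 Hz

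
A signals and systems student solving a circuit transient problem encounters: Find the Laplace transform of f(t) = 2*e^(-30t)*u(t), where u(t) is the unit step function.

Standard Laplace transform pair:
e^(-at)*u(t) <-> 1/(s+a)
With a = 30: L{2*e^(-30t)*u(t)} = 2/(s+30), ROC: Re(s) > -30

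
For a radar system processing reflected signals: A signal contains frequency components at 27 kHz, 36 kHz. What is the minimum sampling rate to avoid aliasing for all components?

The highest frequency component is f_max = 36 kHz.
Nyquist rate = 2 * f_max = 2 * 36 kHz = 72 kHz.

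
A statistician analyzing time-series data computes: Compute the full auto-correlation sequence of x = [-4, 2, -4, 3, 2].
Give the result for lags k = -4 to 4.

r_xx[k] = sum_m x[m]*x[m+k], indexed from 0, for k = -4 to 4:
  r_xx[-4] = x[4]*x[0] = -8
  r_xx[-3] = x[3]*x[0] + x[4]*x[1] = -8
  r_xx[-2] = x[2]*x[0] + x[3]*x[1] + x[4]*x[2] = 14
  r_xx[-1] = x[1]*x[0] + x[2]*x[1] + x[3]*x[2] + x[4]*x[3] = -22
  r_xx[0] = x[0]*x[0] + x[1]*x[1] + x[2]*x[2] + x[3]*x[3] + x[4]*x[4] = 49
  r_xx[1] = x[0]*x[1] + x[1]*x[2] + x[2]*x[3] + x[3]*x[4] = -22
  r_xx[2] = x[0]*x[2] + x[1]*x[3] + x[2]*x[4] = 14
  r_xx[3] = x[0]*x[3] + x[1]*x[4] = -8
  r_xx[4] = x[0]*x[4] = -8
r_xx = [-8, -8, 14, -22, 49, -22, 14, -8, -8]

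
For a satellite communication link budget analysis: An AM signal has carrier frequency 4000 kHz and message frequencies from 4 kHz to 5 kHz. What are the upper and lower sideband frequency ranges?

Upper sideband (USB) = fc + [fm_low, fm_high] = 4000 + [4, 5] = [4004, 4005] kHz
Lower sideband (LSB) = fc - [fm_high, fm_low] = 4000 - [5, 4] = [3995, 3996] kHz
Total occupied spectrum: 3995 kHz to 4005 kHz (plus carrier at 4000 kHz)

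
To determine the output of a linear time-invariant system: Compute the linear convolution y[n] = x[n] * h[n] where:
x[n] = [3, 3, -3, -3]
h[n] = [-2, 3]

y[n] = sum_k x[k]*h[n-k]. Output length = len(x) + len(h) - 1 = 4 + 2 - 1 = 5.
y[0] = 3*-2 = -6
y[1] = 3*-2 + 3*3 = 3
y[2] = -3*-2 + 3*3 = 15
y[3] = -3*-2 + -3*3 = -3
y[4] = -3*3 = -9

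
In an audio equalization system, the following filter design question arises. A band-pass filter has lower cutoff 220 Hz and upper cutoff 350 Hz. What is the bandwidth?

Bandwidth = f_high - f_low
= 350 Hz - 220 Hz = 130 Hz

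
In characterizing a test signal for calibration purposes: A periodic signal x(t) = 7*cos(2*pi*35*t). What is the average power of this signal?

Average power of A*cos(wt) is A^2/2.
P = 7^2 / 2 = 49/2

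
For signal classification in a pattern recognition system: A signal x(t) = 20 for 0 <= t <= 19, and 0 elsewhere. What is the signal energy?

Energy = integral of |x(t)|^2 dt over the signal duration
= 20^2 * 19 = 400 * 19 = 7600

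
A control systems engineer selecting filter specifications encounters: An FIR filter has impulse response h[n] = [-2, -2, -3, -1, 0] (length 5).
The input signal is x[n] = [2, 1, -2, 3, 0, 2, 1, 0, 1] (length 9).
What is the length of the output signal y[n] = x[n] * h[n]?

For linear convolution, the output length is:
len(y) = len(x) + len(h) - 1 = 9 + 5 - 1 = 13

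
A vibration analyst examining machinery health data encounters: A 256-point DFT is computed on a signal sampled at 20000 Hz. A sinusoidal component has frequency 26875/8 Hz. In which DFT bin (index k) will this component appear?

DFT frequency resolution = f_s/N = 20000/256 = 625/8 Hz
Bin index k = f_signal / resolution = 26875/8 / 625/8 = 43
The signal frequency 26875/8 Hz falls in DFT bin k = 43.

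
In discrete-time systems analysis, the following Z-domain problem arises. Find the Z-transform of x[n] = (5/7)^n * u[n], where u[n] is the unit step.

The Z-transform of a^n * u[n] is z/(z-a) for |z| > |a|.
Here a = 5/7, so X(z) = z/(z - (5/7)) = 7z/(7z - 5)
ROC: |z| > 5/7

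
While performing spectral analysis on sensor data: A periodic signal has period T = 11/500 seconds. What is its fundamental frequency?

The fundamental frequency is the reciprocal of the period.
f = 1/T = 1/(11/500) = 500/11 Hz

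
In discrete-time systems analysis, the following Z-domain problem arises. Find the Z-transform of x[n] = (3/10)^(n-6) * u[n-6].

Time-shifting property: if X(z) = Z{x[n]}, then Z{x[n-d]} = z^(-d) * X(z)
X(z) = z/(z - 3/10) for x[n] = (3/10)^n * u[n]
Z{x[n-6]} = z^(-6) * z/(z - 3/10) = z^(-5)/(z - 3/10)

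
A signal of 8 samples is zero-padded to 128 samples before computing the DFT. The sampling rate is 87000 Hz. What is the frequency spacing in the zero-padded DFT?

Original DFT: N = 8, resolution = f_s/N = 87000/8 = 10875 Hz
Zero-padded DFT: N = 128, resolution = f_s/N = 87000/128 = 10875/16 Hz
Zero-padding interpolates the spectrum (finer frequency grid)
but does NOT improve the true spectral resolution (ability to resolve close frequencies).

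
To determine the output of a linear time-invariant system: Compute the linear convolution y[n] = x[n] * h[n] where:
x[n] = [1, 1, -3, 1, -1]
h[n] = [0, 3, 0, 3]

y[n] = sum_k x[k]*h[n-k]. Output length = len(x) + len(h) - 1 = 5 + 4 - 1 = 8.
y[0] = 1*0 = 0
y[1] = 1*0 + 1*3 = 3
y[2] = -3*0 + 1*3 + 1*0 = 3
y[3] = 1*0 + -3*3 + 1*0 + 1*3 = -6
y[4] = -1*0 + 1*3 + -3*0 + 1*3 = 6
y[5] = -1*3 + 1*0 + -3*3 = -12
y[6] = -1*0 + 1*3 = 3
y[7] = -1*3 = -3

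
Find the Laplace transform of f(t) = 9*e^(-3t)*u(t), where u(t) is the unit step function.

Standard Laplace transform pair:
e^(-at)*u(t) <-> 1/(s+a)
With a = 3: L{9*e^(-3t)*u(t)} = 9/(s+3), ROC: Re(s) > -3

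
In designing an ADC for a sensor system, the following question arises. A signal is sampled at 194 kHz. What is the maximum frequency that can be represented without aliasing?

The maximum frequency that can be represented without aliasing
is the Nyquist frequency: f_max = f_s / 2 = 194 kHz / 2 = 97 kHz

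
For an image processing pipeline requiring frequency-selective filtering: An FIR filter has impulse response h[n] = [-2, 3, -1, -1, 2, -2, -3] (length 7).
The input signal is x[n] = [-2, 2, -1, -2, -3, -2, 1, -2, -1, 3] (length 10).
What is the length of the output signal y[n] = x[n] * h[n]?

For linear convolution, the output length is:
len(y) = len(x) + len(h) - 1 = 10 + 7 - 1 = 16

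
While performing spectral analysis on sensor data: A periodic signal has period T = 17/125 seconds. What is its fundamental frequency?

The fundamental frequency is the reciprocal of the period.
f = 1/T = 1/(17/125) = 125/17 Hz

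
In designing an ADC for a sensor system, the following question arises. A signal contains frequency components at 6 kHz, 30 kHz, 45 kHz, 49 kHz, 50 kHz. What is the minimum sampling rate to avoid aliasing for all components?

The highest frequency component is f_max = 50 kHz.
Nyquist rate = 2 * f_max = 2 * 50 kHz = 100 kHz.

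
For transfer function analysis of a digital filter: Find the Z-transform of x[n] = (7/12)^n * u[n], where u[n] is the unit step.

The Z-transform of a^n * u[n] is z/(z-a) for |z| > |a|.
Here a = 7/12, so X(z) = z/(z - (7/12)) = 12z/(12z - 7)
ROC: |z| > 7/12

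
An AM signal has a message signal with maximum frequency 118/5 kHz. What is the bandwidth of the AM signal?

In AM (double-sideband), the bandwidth is twice the message frequency.
BW = 2 * f_m = 2 * 118/5 kHz = 236/5 kHz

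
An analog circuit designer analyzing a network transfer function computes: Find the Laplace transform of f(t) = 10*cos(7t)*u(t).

Standard pair: cos(wt)*u(t) <-> s/(s^2+w^2)
With w = 7: L{10*cos(7t)*u(t)} = 10s/(s^2+49)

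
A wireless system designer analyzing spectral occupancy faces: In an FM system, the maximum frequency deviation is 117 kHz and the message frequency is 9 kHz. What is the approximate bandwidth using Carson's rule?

Carson's rule: BW = 2*(delta_f + f_m)
= 2*(117 + 9) kHz = 252 kHz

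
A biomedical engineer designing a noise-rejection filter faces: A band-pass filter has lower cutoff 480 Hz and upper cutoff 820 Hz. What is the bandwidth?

Bandwidth = f_high - f_low
= 820 Hz - 480 Hz = 340 Hz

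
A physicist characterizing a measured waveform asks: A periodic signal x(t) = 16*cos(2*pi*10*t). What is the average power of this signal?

Average power of A*cos(wt) is A^2/2.
P = 16^2 / 2 = 256/2 = 128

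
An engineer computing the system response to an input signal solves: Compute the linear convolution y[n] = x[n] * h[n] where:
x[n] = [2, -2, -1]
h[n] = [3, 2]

y[n] = sum_k x[k]*h[n-k]. Output length = len(x) + len(h) - 1 = 3 + 2 - 1 = 4.
y[0] = 2*3 = 6
y[1] = -2*3 + 2*2 = -2
y[2] = -1*3 + -2*2 = -7
y[3] = -1*2 = -2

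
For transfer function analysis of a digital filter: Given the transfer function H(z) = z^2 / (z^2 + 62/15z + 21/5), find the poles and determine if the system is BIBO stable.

Poles are roots of the denominator: z^2 + 62/15z + 21/5 = 0.
Quadratic formula: z = [-(62/15) +/- sqrt((62/15)^2 - 4*(21/5))] / 2
Discriminant = 3844/225 - 84/5 = 64/225; sqrt = 8/15.
z = (-62/15 +/- 8/15) / 2 => z = -9/5 or z = -7/3.
|p1| = 7/3, |p2| = 9/5.
For BIBO stability, all poles must lie inside the unit circle (|p| < 1).
System is UNSTABLE since at least one |p| >= 1.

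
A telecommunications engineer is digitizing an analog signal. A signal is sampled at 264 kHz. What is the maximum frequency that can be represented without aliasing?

The maximum frequency that can be represented without aliasing
is the Nyquist frequency: f_max = f_s / 2 = 264 kHz / 2 = 132 kHz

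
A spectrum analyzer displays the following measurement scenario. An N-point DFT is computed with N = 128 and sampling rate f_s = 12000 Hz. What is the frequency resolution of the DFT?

DFT frequency resolution = f_s / N
= 12000 / 128 = 375/4 Hz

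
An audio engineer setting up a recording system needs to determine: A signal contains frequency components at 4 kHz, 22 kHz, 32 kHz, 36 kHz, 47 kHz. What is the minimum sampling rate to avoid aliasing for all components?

The highest frequency component is f_max = 47 kHz.
Nyquist rate = 2 * f_max = 2 * 47 kHz = 94 kHz.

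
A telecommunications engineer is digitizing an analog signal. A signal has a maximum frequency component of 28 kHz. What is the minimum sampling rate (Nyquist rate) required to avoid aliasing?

By the Nyquist-Shannon sampling theorem,
the minimum sampling rate (Nyquist rate) must be at least 2 * f_max.
Nyquist rate = 2 * 28 kHz = 56 kHz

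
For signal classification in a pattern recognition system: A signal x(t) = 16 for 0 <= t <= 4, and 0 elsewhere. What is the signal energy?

Energy = integral of |x(t)|^2 dt over the signal duration
= 16^2 * 4 = 256 * 4 = 1024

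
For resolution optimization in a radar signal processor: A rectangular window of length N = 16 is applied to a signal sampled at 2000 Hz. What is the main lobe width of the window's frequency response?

For a rectangular window of length N,
the main lobe width in frequency is 2*f_s/N.
= 2*2000/16 = 250 Hz
This determines the minimum frequency separation for resolving two sinusoids.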